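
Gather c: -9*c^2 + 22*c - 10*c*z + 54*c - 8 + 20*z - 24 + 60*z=-9*c^2 + c*(76 - 10*z) + 80*z - 32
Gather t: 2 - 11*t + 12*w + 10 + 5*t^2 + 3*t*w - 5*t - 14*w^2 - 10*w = 5*t^2 + t*(3*w - 16) - 14*w^2 + 2*w + 12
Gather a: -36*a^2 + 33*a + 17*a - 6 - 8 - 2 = -36*a^2 + 50*a - 16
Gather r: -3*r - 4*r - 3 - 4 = -7*r - 7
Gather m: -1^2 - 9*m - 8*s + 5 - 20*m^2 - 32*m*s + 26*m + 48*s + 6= -20*m^2 + m*(17 - 32*s) + 40*s + 10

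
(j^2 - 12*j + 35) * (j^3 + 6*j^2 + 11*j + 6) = j^5 - 6*j^4 - 26*j^3 + 84*j^2 + 313*j + 210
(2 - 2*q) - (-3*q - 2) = q + 4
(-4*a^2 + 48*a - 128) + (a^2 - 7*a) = -3*a^2 + 41*a - 128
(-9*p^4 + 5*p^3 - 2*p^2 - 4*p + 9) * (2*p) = -18*p^5 + 10*p^4 - 4*p^3 - 8*p^2 + 18*p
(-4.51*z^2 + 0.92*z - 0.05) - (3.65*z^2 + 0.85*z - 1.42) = -8.16*z^2 + 0.0700000000000001*z + 1.37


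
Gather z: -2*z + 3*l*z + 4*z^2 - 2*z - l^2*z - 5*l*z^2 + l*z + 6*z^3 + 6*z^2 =6*z^3 + z^2*(10 - 5*l) + z*(-l^2 + 4*l - 4)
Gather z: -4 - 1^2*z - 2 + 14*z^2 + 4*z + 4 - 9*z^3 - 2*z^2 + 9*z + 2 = -9*z^3 + 12*z^2 + 12*z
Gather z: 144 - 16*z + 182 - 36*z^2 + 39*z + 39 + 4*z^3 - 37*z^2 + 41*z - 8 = 4*z^3 - 73*z^2 + 64*z + 357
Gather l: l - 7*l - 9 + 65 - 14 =42 - 6*l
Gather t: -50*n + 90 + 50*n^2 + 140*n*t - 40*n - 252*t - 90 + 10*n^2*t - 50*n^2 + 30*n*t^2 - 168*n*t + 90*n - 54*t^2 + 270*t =t^2*(30*n - 54) + t*(10*n^2 - 28*n + 18)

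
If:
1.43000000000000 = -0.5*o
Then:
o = -2.86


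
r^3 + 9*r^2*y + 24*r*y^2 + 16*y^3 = (r + y)*(r + 4*y)^2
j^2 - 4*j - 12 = (j - 6)*(j + 2)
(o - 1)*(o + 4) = o^2 + 3*o - 4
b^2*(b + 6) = b^3 + 6*b^2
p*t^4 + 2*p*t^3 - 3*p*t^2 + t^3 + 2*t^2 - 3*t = t*(t - 1)*(t + 3)*(p*t + 1)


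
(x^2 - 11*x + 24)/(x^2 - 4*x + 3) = (x - 8)/(x - 1)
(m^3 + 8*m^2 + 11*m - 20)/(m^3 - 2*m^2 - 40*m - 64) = (m^2 + 4*m - 5)/(m^2 - 6*m - 16)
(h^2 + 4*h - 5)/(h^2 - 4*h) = (h^2 + 4*h - 5)/(h*(h - 4))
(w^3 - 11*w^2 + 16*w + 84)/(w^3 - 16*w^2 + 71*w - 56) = (w^2 - 4*w - 12)/(w^2 - 9*w + 8)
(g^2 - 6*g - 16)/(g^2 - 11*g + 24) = (g + 2)/(g - 3)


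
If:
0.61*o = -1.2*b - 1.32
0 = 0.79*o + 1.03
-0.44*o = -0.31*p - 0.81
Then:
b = -0.44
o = -1.30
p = -4.46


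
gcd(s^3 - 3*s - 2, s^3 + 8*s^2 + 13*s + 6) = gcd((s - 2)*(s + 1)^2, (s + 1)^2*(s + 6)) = s^2 + 2*s + 1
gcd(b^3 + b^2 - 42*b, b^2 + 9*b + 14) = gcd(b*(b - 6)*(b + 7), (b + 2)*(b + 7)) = b + 7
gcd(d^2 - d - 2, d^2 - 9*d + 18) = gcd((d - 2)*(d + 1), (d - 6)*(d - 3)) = 1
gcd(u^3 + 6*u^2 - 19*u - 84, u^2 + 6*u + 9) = u + 3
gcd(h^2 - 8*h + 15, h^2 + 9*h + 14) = 1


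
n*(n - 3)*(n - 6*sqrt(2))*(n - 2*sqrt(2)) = n^4 - 8*sqrt(2)*n^3 - 3*n^3 + 24*n^2 + 24*sqrt(2)*n^2 - 72*n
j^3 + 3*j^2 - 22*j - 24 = (j - 4)*(j + 1)*(j + 6)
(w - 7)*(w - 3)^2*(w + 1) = w^4 - 12*w^3 + 38*w^2 - 12*w - 63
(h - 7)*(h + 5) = h^2 - 2*h - 35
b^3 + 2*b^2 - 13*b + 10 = (b - 2)*(b - 1)*(b + 5)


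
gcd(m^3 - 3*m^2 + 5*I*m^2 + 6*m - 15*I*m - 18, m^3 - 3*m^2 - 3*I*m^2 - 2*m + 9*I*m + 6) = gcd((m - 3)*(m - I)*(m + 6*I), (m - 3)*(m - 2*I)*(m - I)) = m^2 + m*(-3 - I) + 3*I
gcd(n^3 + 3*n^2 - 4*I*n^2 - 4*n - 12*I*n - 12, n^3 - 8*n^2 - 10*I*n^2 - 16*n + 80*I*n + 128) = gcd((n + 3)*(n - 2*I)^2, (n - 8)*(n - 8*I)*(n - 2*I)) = n - 2*I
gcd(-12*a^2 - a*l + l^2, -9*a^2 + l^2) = 3*a + l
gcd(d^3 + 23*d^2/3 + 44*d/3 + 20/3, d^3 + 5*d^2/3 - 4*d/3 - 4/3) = d^2 + 8*d/3 + 4/3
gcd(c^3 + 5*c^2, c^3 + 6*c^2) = c^2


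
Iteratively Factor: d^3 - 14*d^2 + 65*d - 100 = (d - 5)*(d^2 - 9*d + 20) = (d - 5)^2*(d - 4)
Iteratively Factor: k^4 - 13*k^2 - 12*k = (k + 3)*(k^3 - 3*k^2 - 4*k) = (k - 4)*(k + 3)*(k^2 + k) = k*(k - 4)*(k + 3)*(k + 1)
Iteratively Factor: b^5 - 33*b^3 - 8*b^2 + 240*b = (b - 5)*(b^4 + 5*b^3 - 8*b^2 - 48*b) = (b - 5)*(b + 4)*(b^3 + b^2 - 12*b) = (b - 5)*(b + 4)^2*(b^2 - 3*b) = (b - 5)*(b - 3)*(b + 4)^2*(b)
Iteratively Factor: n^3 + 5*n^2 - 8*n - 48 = (n + 4)*(n^2 + n - 12) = (n - 3)*(n + 4)*(n + 4)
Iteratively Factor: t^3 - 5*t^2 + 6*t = (t - 2)*(t^2 - 3*t) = t*(t - 2)*(t - 3)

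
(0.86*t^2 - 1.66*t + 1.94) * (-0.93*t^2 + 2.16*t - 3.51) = -0.7998*t^4 + 3.4014*t^3 - 8.4084*t^2 + 10.017*t - 6.8094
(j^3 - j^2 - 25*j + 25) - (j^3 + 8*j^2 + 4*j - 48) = -9*j^2 - 29*j + 73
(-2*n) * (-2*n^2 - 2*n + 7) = 4*n^3 + 4*n^2 - 14*n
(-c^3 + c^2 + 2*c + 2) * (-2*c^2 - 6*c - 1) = 2*c^5 + 4*c^4 - 9*c^3 - 17*c^2 - 14*c - 2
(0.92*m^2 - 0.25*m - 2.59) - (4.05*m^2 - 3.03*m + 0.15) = -3.13*m^2 + 2.78*m - 2.74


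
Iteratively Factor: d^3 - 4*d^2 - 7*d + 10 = (d - 1)*(d^2 - 3*d - 10) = (d - 1)*(d + 2)*(d - 5)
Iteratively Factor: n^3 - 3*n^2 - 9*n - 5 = (n + 1)*(n^2 - 4*n - 5) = (n - 5)*(n + 1)*(n + 1)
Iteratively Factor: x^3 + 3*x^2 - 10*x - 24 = (x + 4)*(x^2 - x - 6) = (x + 2)*(x + 4)*(x - 3)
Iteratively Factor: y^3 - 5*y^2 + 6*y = (y)*(y^2 - 5*y + 6) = y*(y - 2)*(y - 3)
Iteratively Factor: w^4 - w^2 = (w)*(w^3 - w) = w^2*(w^2 - 1) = w^2*(w - 1)*(w + 1)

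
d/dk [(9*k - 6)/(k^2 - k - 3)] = 3*(-3*k^2 + 4*k - 11)/(k^4 - 2*k^3 - 5*k^2 + 6*k + 9)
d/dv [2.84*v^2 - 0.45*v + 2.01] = 5.68*v - 0.45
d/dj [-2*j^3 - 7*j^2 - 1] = 2*j*(-3*j - 7)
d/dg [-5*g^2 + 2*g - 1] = 2 - 10*g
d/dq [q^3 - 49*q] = 3*q^2 - 49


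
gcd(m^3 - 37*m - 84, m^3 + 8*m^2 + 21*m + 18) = m + 3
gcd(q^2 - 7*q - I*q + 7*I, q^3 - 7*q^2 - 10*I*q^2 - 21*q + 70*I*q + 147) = q - 7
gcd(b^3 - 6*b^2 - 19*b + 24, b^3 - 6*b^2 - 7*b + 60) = b + 3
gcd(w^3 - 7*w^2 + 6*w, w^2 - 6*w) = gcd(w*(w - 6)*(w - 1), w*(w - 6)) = w^2 - 6*w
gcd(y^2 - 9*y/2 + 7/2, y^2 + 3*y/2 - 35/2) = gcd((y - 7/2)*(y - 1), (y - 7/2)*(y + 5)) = y - 7/2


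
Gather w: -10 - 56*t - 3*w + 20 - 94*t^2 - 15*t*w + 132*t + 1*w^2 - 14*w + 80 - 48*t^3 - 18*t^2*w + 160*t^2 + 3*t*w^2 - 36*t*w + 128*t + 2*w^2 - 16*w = -48*t^3 + 66*t^2 + 204*t + w^2*(3*t + 3) + w*(-18*t^2 - 51*t - 33) + 90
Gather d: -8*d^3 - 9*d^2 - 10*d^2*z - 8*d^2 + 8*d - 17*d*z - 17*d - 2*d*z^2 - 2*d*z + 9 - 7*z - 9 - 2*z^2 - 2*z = -8*d^3 + d^2*(-10*z - 17) + d*(-2*z^2 - 19*z - 9) - 2*z^2 - 9*z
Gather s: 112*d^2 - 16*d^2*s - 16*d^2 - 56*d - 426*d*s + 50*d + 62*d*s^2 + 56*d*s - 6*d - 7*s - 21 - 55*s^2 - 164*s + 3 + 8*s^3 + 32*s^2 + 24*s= 96*d^2 - 12*d + 8*s^3 + s^2*(62*d - 23) + s*(-16*d^2 - 370*d - 147) - 18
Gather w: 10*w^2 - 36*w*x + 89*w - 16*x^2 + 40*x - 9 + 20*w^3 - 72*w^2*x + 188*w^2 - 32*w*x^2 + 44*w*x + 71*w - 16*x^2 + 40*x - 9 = 20*w^3 + w^2*(198 - 72*x) + w*(-32*x^2 + 8*x + 160) - 32*x^2 + 80*x - 18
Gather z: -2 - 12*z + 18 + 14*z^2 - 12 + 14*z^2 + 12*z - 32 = 28*z^2 - 28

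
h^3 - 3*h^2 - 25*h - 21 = (h - 7)*(h + 1)*(h + 3)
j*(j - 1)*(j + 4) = j^3 + 3*j^2 - 4*j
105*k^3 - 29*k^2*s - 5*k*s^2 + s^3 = (-7*k + s)*(-3*k + s)*(5*k + s)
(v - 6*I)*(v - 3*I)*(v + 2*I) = v^3 - 7*I*v^2 - 36*I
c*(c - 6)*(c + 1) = c^3 - 5*c^2 - 6*c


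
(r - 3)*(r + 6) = r^2 + 3*r - 18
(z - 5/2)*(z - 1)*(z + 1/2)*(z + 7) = z^4 + 4*z^3 - 81*z^2/4 + 13*z/2 + 35/4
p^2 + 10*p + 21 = (p + 3)*(p + 7)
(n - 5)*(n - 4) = n^2 - 9*n + 20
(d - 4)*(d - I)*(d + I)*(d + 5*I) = d^4 - 4*d^3 + 5*I*d^3 + d^2 - 20*I*d^2 - 4*d + 5*I*d - 20*I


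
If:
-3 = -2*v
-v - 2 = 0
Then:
No Solution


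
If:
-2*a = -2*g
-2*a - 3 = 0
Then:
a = -3/2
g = -3/2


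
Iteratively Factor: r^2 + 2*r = (r)*(r + 2)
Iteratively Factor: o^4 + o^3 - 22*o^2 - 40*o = (o - 5)*(o^3 + 6*o^2 + 8*o) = o*(o - 5)*(o^2 + 6*o + 8) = o*(o - 5)*(o + 4)*(o + 2)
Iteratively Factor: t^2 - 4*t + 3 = (t - 3)*(t - 1)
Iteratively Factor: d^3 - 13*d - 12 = (d + 1)*(d^2 - d - 12) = (d + 1)*(d + 3)*(d - 4)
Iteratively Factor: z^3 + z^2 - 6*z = (z)*(z^2 + z - 6) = z*(z - 2)*(z + 3)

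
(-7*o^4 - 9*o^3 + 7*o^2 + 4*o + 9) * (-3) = 21*o^4 + 27*o^3 - 21*o^2 - 12*o - 27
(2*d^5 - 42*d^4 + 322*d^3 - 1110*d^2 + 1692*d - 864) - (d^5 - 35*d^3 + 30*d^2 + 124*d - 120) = d^5 - 42*d^4 + 357*d^3 - 1140*d^2 + 1568*d - 744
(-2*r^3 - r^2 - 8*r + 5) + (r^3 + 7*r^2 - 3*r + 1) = -r^3 + 6*r^2 - 11*r + 6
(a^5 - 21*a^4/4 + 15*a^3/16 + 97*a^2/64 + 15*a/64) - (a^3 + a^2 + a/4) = a^5 - 21*a^4/4 - a^3/16 + 33*a^2/64 - a/64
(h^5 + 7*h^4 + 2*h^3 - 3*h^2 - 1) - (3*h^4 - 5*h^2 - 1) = h^5 + 4*h^4 + 2*h^3 + 2*h^2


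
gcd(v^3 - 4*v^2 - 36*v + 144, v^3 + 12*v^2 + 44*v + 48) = v + 6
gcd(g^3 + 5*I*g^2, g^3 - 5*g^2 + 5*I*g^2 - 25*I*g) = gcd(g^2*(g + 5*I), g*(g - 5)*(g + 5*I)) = g^2 + 5*I*g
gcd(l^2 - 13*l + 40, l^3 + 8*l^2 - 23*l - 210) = l - 5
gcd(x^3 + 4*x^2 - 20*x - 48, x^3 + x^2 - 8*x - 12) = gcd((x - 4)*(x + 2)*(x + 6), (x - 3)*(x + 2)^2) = x + 2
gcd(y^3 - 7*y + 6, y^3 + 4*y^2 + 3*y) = y + 3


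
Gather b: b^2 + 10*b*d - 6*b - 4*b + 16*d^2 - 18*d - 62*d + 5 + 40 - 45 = b^2 + b*(10*d - 10) + 16*d^2 - 80*d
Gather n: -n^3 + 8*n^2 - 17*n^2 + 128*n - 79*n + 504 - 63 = -n^3 - 9*n^2 + 49*n + 441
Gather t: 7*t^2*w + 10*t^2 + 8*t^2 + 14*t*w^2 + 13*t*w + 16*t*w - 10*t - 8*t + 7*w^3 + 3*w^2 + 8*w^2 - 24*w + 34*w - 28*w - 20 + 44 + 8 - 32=t^2*(7*w + 18) + t*(14*w^2 + 29*w - 18) + 7*w^3 + 11*w^2 - 18*w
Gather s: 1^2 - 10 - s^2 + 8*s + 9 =-s^2 + 8*s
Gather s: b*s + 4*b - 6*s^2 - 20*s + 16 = 4*b - 6*s^2 + s*(b - 20) + 16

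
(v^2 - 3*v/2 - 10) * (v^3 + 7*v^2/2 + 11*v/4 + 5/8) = v^5 + 2*v^4 - 25*v^3/2 - 77*v^2/2 - 455*v/16 - 25/4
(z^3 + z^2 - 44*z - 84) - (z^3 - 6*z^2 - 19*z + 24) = 7*z^2 - 25*z - 108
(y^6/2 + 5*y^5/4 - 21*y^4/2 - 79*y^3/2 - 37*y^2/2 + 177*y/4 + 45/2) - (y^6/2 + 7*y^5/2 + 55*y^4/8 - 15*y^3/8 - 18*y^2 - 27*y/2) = -9*y^5/4 - 139*y^4/8 - 301*y^3/8 - y^2/2 + 231*y/4 + 45/2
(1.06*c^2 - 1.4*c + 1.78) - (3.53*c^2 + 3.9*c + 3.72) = -2.47*c^2 - 5.3*c - 1.94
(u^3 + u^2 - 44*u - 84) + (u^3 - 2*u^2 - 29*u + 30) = 2*u^3 - u^2 - 73*u - 54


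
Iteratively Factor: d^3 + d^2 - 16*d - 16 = (d + 4)*(d^2 - 3*d - 4) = (d + 1)*(d + 4)*(d - 4)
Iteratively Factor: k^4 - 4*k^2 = (k - 2)*(k^3 + 2*k^2) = k*(k - 2)*(k^2 + 2*k) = k^2*(k - 2)*(k + 2)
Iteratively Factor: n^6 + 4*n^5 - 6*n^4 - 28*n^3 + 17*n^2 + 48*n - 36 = (n + 3)*(n^5 + n^4 - 9*n^3 - n^2 + 20*n - 12) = (n + 2)*(n + 3)*(n^4 - n^3 - 7*n^2 + 13*n - 6) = (n - 2)*(n + 2)*(n + 3)*(n^3 + n^2 - 5*n + 3) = (n - 2)*(n - 1)*(n + 2)*(n + 3)*(n^2 + 2*n - 3) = (n - 2)*(n - 1)^2*(n + 2)*(n + 3)*(n + 3)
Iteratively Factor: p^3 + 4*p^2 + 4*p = (p + 2)*(p^2 + 2*p) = p*(p + 2)*(p + 2)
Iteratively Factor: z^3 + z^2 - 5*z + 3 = (z + 3)*(z^2 - 2*z + 1) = (z - 1)*(z + 3)*(z - 1)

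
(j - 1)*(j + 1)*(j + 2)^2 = j^4 + 4*j^3 + 3*j^2 - 4*j - 4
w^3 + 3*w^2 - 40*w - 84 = (w - 6)*(w + 2)*(w + 7)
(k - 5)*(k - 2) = k^2 - 7*k + 10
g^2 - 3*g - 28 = (g - 7)*(g + 4)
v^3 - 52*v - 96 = (v - 8)*(v + 2)*(v + 6)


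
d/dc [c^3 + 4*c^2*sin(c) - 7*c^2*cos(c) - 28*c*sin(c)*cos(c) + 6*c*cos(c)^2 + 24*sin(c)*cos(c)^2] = 7*c^2*sin(c) + 4*c^2*cos(c) + 3*c^2 + 8*c*sin(c) - 6*c*sin(2*c) - 14*c*cos(c) - 28*c*cos(2*c) - 14*sin(2*c) + 6*cos(c) + 3*cos(2*c) + 18*cos(3*c) + 3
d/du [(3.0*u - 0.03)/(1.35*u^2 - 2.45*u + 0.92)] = (-4.05*u^2 + 0.0810000000000004*u + 2.6865)/(1.8225*u^4 - 6.615*u^3 + 8.4865*u^2 - 4.508*u + 0.8464)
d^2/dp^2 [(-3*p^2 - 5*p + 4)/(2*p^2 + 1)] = 2*(-20*p^3 + 66*p^2 + 30*p - 11)/(8*p^6 + 12*p^4 + 6*p^2 + 1)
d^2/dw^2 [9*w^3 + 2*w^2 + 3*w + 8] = 54*w + 4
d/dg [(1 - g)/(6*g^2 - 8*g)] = (3*g^2 - 6*g + 4)/(2*g^2*(9*g^2 - 24*g + 16))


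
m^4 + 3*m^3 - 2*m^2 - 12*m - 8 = (m - 2)*(m + 1)*(m + 2)^2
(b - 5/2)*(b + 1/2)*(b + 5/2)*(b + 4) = b^4 + 9*b^3/2 - 17*b^2/4 - 225*b/8 - 25/2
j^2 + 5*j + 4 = (j + 1)*(j + 4)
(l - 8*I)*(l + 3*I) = l^2 - 5*I*l + 24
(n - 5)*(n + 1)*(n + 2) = n^3 - 2*n^2 - 13*n - 10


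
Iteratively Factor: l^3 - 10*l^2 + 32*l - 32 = (l - 4)*(l^2 - 6*l + 8) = (l - 4)*(l - 2)*(l - 4)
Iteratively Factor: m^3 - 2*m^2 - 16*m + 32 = (m + 4)*(m^2 - 6*m + 8) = (m - 2)*(m + 4)*(m - 4)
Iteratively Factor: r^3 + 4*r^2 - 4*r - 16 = (r + 4)*(r^2 - 4) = (r - 2)*(r + 4)*(r + 2)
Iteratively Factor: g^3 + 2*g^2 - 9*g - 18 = (g + 3)*(g^2 - g - 6) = (g - 3)*(g + 3)*(g + 2)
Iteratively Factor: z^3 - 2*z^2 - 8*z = (z + 2)*(z^2 - 4*z) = z*(z + 2)*(z - 4)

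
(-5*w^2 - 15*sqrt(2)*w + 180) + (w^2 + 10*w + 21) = -4*w^2 - 15*sqrt(2)*w + 10*w + 201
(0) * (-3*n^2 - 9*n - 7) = 0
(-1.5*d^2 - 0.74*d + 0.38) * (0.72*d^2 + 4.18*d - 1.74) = -1.08*d^4 - 6.8028*d^3 - 0.2096*d^2 + 2.876*d - 0.6612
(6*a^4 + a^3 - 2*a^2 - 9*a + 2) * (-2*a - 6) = -12*a^5 - 38*a^4 - 2*a^3 + 30*a^2 + 50*a - 12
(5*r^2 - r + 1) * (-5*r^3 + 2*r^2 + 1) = -25*r^5 + 15*r^4 - 7*r^3 + 7*r^2 - r + 1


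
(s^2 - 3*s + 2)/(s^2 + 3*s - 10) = (s - 1)/(s + 5)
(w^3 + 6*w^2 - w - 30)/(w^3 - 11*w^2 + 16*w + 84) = (w^3 + 6*w^2 - w - 30)/(w^3 - 11*w^2 + 16*w + 84)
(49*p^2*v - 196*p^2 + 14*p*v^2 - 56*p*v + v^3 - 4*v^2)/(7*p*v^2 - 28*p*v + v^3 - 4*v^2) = (7*p + v)/v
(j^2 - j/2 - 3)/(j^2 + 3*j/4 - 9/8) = 4*(j - 2)/(4*j - 3)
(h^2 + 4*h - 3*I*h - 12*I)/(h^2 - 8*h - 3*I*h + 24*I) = (h + 4)/(h - 8)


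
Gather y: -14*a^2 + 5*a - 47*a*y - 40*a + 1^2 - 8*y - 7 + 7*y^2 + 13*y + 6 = -14*a^2 - 35*a + 7*y^2 + y*(5 - 47*a)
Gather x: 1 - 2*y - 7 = -2*y - 6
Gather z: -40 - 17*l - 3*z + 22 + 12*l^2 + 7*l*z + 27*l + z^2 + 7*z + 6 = 12*l^2 + 10*l + z^2 + z*(7*l + 4) - 12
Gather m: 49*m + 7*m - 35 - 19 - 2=56*m - 56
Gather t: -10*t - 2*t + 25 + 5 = 30 - 12*t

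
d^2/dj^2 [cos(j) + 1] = -cos(j)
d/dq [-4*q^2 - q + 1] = -8*q - 1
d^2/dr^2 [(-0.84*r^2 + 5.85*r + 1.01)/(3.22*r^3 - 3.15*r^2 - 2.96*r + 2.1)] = (-17.418912*r^6 + 363.93084*r^5 - 278.39154*r^4 + 158.88285*r^3 - 505.660722*r^2 + 247.71222*r + 96.379132)/(33.386248*r^9 - 97.98138*r^8 + 3.77995799999999*r^7 + 214.204725*r^6 - 131.276544*r^5 - 140.37849*r^4 + 134.148664*r^3 + 13.52358*r^2 - 39.1608*r + 9.261)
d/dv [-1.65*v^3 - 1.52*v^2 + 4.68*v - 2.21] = -4.95*v^2 - 3.04*v + 4.68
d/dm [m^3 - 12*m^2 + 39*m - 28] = 3*m^2 - 24*m + 39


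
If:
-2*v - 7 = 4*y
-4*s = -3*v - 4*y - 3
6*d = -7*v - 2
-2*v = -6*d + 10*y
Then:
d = -233/48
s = -1/32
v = 31/8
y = -59/16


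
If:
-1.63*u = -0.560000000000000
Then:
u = 0.34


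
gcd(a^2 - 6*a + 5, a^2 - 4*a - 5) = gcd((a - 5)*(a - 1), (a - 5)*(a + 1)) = a - 5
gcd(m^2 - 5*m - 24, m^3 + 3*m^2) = m + 3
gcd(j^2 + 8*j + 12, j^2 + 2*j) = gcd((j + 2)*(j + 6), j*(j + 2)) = j + 2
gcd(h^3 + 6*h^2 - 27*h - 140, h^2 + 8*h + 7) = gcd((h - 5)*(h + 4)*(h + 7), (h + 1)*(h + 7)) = h + 7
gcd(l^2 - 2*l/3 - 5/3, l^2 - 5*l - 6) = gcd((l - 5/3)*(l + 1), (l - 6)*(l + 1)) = l + 1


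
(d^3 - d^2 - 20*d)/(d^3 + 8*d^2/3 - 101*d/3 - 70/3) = 3*d*(d + 4)/(3*d^2 + 23*d + 14)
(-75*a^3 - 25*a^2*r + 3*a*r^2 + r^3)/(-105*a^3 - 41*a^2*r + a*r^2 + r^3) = (-5*a + r)/(-7*a + r)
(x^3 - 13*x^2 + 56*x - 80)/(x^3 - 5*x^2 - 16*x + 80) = (x - 4)/(x + 4)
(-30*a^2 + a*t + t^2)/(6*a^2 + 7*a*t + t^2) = (-5*a + t)/(a + t)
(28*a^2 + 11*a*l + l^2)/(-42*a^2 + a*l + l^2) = (-4*a - l)/(6*a - l)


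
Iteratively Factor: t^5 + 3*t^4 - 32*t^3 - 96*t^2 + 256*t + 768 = (t + 3)*(t^4 - 32*t^2 + 256) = (t - 4)*(t + 3)*(t^3 + 4*t^2 - 16*t - 64) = (t - 4)*(t + 3)*(t + 4)*(t^2 - 16) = (t - 4)^2*(t + 3)*(t + 4)*(t + 4)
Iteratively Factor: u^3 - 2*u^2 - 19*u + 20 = (u - 1)*(u^2 - u - 20) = (u - 1)*(u + 4)*(u - 5)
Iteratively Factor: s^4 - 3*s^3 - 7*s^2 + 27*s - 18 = (s - 3)*(s^3 - 7*s + 6) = (s - 3)*(s - 2)*(s^2 + 2*s - 3) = (s - 3)*(s - 2)*(s - 1)*(s + 3)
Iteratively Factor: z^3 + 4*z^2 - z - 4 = (z + 4)*(z^2 - 1) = (z + 1)*(z + 4)*(z - 1)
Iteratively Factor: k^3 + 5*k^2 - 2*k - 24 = (k + 3)*(k^2 + 2*k - 8) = (k - 2)*(k + 3)*(k + 4)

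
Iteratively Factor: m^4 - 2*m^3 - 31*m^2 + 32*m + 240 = (m + 4)*(m^3 - 6*m^2 - 7*m + 60) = (m + 3)*(m + 4)*(m^2 - 9*m + 20) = (m - 4)*(m + 3)*(m + 4)*(m - 5)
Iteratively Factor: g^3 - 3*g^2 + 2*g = (g)*(g^2 - 3*g + 2) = g*(g - 2)*(g - 1)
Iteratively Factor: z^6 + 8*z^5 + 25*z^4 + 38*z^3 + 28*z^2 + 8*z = (z + 1)*(z^5 + 7*z^4 + 18*z^3 + 20*z^2 + 8*z) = (z + 1)^2*(z^4 + 6*z^3 + 12*z^2 + 8*z) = (z + 1)^2*(z + 2)*(z^3 + 4*z^2 + 4*z) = (z + 1)^2*(z + 2)^2*(z^2 + 2*z) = z*(z + 1)^2*(z + 2)^2*(z + 2)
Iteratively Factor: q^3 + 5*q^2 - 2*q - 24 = (q + 4)*(q^2 + q - 6) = (q - 2)*(q + 4)*(q + 3)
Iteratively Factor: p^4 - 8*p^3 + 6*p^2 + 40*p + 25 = (p + 1)*(p^3 - 9*p^2 + 15*p + 25) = (p + 1)^2*(p^2 - 10*p + 25) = (p - 5)*(p + 1)^2*(p - 5)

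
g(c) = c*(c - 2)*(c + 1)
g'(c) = c*(c - 2) + c*(c + 1) + (c - 2)*(c + 1)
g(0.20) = -0.43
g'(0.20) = -2.28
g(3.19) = 15.91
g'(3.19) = 22.15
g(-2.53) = -17.54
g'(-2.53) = 22.26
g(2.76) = 7.89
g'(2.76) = 15.33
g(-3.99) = -71.46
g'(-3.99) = 53.74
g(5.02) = 91.27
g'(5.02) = 63.56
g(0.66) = -1.47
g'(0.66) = -2.01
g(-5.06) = -145.04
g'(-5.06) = 84.93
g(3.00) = 12.00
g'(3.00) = 19.00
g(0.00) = 0.00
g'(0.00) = -2.00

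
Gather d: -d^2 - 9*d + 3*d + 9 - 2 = -d^2 - 6*d + 7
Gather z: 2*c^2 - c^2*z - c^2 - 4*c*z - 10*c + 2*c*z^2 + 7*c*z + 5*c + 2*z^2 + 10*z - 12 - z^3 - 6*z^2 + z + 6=c^2 - 5*c - z^3 + z^2*(2*c - 4) + z*(-c^2 + 3*c + 11) - 6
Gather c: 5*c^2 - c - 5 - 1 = 5*c^2 - c - 6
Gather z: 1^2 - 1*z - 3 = -z - 2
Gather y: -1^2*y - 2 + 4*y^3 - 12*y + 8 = 4*y^3 - 13*y + 6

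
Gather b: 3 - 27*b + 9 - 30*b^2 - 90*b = -30*b^2 - 117*b + 12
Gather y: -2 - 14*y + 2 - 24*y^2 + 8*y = -24*y^2 - 6*y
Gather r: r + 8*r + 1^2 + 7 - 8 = 9*r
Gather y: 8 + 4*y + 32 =4*y + 40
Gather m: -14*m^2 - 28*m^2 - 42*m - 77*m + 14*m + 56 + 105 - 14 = -42*m^2 - 105*m + 147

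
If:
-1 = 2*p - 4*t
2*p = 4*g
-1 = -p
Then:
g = 1/2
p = 1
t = 3/4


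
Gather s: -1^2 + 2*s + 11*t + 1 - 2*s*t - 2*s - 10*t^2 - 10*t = -2*s*t - 10*t^2 + t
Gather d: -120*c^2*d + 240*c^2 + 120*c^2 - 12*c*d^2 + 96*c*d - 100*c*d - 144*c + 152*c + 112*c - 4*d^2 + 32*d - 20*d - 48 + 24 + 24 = 360*c^2 + 120*c + d^2*(-12*c - 4) + d*(-120*c^2 - 4*c + 12)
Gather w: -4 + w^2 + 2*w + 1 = w^2 + 2*w - 3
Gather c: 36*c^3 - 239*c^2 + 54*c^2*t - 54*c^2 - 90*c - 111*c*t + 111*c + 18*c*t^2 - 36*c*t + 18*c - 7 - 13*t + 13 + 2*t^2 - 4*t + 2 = 36*c^3 + c^2*(54*t - 293) + c*(18*t^2 - 147*t + 39) + 2*t^2 - 17*t + 8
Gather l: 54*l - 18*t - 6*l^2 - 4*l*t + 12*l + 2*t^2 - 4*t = -6*l^2 + l*(66 - 4*t) + 2*t^2 - 22*t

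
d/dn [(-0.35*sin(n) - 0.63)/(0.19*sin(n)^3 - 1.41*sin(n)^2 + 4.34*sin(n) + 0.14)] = (0.133*sin(n)^3 - 0.1344*sin(n)^2 - 1.7766*sin(n) + 2.6852)*cos(n)/(0.0361*sin(n)^6 - 0.5358*sin(n)^5 + 3.6373*sin(n)^4 - 12.1856*sin(n)^3 + 18.4408*sin(n)^2 + 1.2152*sin(n) + 0.0196)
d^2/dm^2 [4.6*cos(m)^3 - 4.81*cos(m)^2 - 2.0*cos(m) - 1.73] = -1.45*cos(m) + 9.62*cos(2*m) - 10.35*cos(3*m)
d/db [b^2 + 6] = 2*b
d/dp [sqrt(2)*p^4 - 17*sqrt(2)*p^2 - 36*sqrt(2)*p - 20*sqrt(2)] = sqrt(2)*(4*p^3 - 34*p - 36)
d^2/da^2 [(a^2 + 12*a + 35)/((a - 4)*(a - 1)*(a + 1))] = 2*(a^6 + 36*a^5 + 69*a^4 - 948*a^3 + 1335*a^2 + 576*a + 659)/(a^9 - 12*a^8 + 45*a^7 - 28*a^6 - 141*a^5 + 156*a^4 + 143*a^3 - 180*a^2 - 48*a + 64)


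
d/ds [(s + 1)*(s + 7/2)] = 2*s + 9/2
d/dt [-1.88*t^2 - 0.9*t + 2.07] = -3.76*t - 0.9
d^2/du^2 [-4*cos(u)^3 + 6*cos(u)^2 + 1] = 3*cos(u) - 12*cos(2*u) + 9*cos(3*u)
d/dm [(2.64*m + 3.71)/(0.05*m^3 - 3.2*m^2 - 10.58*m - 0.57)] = (-0.264*m^3 + 7.8915*m^2 + 23.744*m + 37.747)/(0.0025*m^6 - 0.32*m^5 + 9.182*m^4 + 67.655*m^3 + 115.5844*m^2 + 12.0612*m + 0.3249)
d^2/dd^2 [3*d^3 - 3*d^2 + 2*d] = 18*d - 6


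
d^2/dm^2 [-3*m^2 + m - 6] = -6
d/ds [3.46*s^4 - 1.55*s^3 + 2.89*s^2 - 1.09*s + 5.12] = 13.84*s^3 - 4.65*s^2 + 5.78*s - 1.09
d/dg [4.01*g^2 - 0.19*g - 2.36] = 8.02*g - 0.19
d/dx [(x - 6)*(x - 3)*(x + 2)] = x*(3*x - 14)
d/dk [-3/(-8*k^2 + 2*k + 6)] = 3*(1 - 8*k)/(2*(-4*k^2 + k + 3)^2)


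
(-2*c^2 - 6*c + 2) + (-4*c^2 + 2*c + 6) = -6*c^2 - 4*c + 8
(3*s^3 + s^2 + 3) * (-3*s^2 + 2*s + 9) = -9*s^5 + 3*s^4 + 29*s^3 + 6*s + 27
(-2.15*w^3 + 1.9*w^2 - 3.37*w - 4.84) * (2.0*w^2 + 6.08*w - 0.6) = -4.3*w^5 - 9.272*w^4 + 6.102*w^3 - 31.3096*w^2 - 27.4052*w + 2.904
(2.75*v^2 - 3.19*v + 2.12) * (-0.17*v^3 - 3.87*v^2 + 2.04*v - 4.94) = -0.4675*v^5 - 10.1002*v^4 + 17.5949*v^3 - 28.297*v^2 + 20.0834*v - 10.4728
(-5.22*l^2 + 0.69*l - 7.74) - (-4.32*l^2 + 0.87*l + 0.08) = -0.899999999999999*l^2 - 0.18*l - 7.82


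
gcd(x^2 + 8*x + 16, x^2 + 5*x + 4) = x + 4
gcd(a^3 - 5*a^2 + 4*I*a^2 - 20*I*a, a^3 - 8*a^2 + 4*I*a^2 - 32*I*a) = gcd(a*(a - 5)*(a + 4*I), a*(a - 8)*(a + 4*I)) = a^2 + 4*I*a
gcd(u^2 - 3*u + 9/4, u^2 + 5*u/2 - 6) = u - 3/2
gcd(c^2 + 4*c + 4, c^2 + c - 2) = c + 2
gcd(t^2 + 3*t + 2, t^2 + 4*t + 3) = t + 1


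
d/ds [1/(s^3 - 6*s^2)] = 3*(4 - s)/(s^3*(s - 6)^2)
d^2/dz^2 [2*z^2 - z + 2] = 4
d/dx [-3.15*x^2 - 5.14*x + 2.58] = -6.3*x - 5.14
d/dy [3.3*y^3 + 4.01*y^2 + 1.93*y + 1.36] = 9.9*y^2 + 8.02*y + 1.93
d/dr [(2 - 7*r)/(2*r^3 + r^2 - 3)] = (-14*r^3 - 7*r^2 + 2*r*(3*r + 1)*(7*r - 2) + 21)/(2*r^3 + r^2 - 3)^2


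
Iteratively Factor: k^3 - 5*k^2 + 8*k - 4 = (k - 1)*(k^2 - 4*k + 4) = (k - 2)*(k - 1)*(k - 2)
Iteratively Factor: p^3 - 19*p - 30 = (p + 2)*(p^2 - 2*p - 15) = (p + 2)*(p + 3)*(p - 5)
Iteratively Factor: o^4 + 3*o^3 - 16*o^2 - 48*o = (o - 4)*(o^3 + 7*o^2 + 12*o) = (o - 4)*(o + 3)*(o^2 + 4*o) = (o - 4)*(o + 3)*(o + 4)*(o)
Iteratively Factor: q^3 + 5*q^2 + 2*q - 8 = (q - 1)*(q^2 + 6*q + 8) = (q - 1)*(q + 2)*(q + 4)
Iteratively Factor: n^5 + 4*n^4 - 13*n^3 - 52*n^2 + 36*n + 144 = (n - 2)*(n^4 + 6*n^3 - n^2 - 54*n - 72) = (n - 2)*(n + 4)*(n^3 + 2*n^2 - 9*n - 18) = (n - 2)*(n + 3)*(n + 4)*(n^2 - n - 6) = (n - 2)*(n + 2)*(n + 3)*(n + 4)*(n - 3)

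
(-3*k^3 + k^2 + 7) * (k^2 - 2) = -3*k^5 + k^4 + 6*k^3 + 5*k^2 - 14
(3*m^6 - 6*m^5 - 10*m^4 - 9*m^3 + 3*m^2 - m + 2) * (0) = 0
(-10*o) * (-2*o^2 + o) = 20*o^3 - 10*o^2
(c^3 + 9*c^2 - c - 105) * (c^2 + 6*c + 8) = c^5 + 15*c^4 + 61*c^3 - 39*c^2 - 638*c - 840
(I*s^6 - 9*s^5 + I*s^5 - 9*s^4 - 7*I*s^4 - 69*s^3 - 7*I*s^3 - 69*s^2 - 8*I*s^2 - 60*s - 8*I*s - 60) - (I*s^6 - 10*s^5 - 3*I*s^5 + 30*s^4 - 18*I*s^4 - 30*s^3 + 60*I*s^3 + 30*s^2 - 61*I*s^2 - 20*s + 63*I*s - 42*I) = s^5 + 4*I*s^5 - 39*s^4 + 11*I*s^4 - 39*s^3 - 67*I*s^3 - 99*s^2 + 53*I*s^2 - 40*s - 71*I*s - 60 + 42*I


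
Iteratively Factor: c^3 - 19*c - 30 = (c + 2)*(c^2 - 2*c - 15) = (c + 2)*(c + 3)*(c - 5)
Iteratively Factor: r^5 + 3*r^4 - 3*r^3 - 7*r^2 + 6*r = (r - 1)*(r^4 + 4*r^3 + r^2 - 6*r) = (r - 1)*(r + 2)*(r^3 + 2*r^2 - 3*r) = (r - 1)^2*(r + 2)*(r^2 + 3*r) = r*(r - 1)^2*(r + 2)*(r + 3)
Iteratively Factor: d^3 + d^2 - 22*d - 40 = (d + 4)*(d^2 - 3*d - 10) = (d - 5)*(d + 4)*(d + 2)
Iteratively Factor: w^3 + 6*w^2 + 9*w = (w)*(w^2 + 6*w + 9) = w*(w + 3)*(w + 3)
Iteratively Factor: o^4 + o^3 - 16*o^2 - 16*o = (o + 4)*(o^3 - 3*o^2 - 4*o) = (o - 4)*(o + 4)*(o^2 + o) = o*(o - 4)*(o + 4)*(o + 1)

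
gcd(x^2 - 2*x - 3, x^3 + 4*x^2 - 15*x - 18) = x^2 - 2*x - 3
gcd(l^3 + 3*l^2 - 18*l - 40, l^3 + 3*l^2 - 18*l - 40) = l^3 + 3*l^2 - 18*l - 40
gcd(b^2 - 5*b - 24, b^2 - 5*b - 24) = b^2 - 5*b - 24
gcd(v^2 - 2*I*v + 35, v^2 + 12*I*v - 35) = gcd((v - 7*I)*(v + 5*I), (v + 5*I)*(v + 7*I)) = v + 5*I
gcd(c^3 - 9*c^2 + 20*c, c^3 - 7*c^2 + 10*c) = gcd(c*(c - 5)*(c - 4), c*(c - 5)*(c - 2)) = c^2 - 5*c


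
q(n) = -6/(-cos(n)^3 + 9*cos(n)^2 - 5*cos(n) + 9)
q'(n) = -6*(-3*sin(n)*cos(n)^2 + 18*sin(n)*cos(n) - 5*sin(n))/(-cos(n)^3 + 9*cos(n)^2 - 5*cos(n) + 9)^2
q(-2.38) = -0.34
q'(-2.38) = -0.26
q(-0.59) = -0.57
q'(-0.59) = 0.24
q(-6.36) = -0.50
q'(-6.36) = 0.03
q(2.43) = -0.33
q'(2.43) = 0.24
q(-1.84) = -0.55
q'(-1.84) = -0.48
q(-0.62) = -0.58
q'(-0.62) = 0.25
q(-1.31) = -0.72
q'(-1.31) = -0.05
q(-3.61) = -0.28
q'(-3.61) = 0.14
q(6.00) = -0.52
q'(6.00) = 0.12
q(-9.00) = -0.28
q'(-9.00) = -0.12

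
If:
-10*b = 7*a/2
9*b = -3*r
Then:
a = 20*r/21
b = -r/3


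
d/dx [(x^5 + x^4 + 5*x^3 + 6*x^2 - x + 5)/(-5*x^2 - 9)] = (-15*x^6 - 10*x^5 - 70*x^4 - 36*x^3 - 140*x^2 - 58*x + 9)/(25*x^4 + 90*x^2 + 81)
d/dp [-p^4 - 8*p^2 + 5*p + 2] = -4*p^3 - 16*p + 5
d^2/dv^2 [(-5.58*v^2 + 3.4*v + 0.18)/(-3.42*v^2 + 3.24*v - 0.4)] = (44.126208*v^3 - 58.4327519999999*v^2 + 39.874464*v - 10.313856)/(40.001688*v^6 - 113.689008*v^5 + 121.741056*v^4 - 60.606144*v^3 + 14.23872*v^2 - 1.5552*v + 0.064)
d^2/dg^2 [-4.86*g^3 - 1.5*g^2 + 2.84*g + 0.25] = -29.16*g - 3.0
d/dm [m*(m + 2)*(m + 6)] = 3*m^2 + 16*m + 12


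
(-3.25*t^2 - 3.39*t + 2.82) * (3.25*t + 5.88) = -10.5625*t^3 - 30.1275*t^2 - 10.7682*t + 16.5816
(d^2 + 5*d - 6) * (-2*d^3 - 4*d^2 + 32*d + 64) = -2*d^5 - 14*d^4 + 24*d^3 + 248*d^2 + 128*d - 384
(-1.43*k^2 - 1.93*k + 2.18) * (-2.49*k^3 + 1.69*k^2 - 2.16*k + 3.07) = 3.5607*k^5 + 2.389*k^4 - 5.6011*k^3 + 3.4629*k^2 - 10.6339*k + 6.6926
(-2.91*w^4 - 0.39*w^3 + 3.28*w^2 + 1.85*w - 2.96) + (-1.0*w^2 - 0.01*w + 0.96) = -2.91*w^4 - 0.39*w^3 + 2.28*w^2 + 1.84*w - 2.0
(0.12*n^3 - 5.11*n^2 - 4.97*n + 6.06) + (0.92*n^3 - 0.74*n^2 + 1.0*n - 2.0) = 1.04*n^3 - 5.85*n^2 - 3.97*n + 4.06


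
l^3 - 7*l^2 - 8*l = l*(l - 8)*(l + 1)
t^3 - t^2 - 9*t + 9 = (t - 3)*(t - 1)*(t + 3)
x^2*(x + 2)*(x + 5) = x^4 + 7*x^3 + 10*x^2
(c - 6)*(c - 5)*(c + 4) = c^3 - 7*c^2 - 14*c + 120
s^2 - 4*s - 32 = (s - 8)*(s + 4)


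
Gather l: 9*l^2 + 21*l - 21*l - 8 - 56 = 9*l^2 - 64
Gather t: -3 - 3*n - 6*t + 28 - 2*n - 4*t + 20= -5*n - 10*t + 45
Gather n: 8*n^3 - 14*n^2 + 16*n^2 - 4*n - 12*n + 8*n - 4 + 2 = 8*n^3 + 2*n^2 - 8*n - 2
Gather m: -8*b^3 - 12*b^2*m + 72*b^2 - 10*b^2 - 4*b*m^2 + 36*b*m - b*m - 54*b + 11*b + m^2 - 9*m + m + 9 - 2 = -8*b^3 + 62*b^2 - 43*b + m^2*(1 - 4*b) + m*(-12*b^2 + 35*b - 8) + 7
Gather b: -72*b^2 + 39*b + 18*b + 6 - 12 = -72*b^2 + 57*b - 6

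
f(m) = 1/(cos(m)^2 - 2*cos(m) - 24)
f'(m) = (2*sin(m)*cos(m) - 2*sin(m))/(cos(m)^2 - 2*cos(m) - 24)^2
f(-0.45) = -0.04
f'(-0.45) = 0.00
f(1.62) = -0.04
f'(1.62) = -0.00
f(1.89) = -0.04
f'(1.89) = -0.00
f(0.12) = -0.04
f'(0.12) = -0.00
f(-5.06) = -0.04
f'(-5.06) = -0.00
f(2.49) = -0.05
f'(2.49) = -0.00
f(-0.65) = -0.04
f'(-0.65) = 0.00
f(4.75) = -0.04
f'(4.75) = 0.00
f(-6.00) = -0.04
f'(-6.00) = 0.00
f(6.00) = -0.04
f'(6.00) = 0.00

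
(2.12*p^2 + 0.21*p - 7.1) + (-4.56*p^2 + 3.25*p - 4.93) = -2.44*p^2 + 3.46*p - 12.03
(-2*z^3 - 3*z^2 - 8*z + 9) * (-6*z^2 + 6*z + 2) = 12*z^5 + 6*z^4 + 26*z^3 - 108*z^2 + 38*z + 18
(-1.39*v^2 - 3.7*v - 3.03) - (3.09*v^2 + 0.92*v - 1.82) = -4.48*v^2 - 4.62*v - 1.21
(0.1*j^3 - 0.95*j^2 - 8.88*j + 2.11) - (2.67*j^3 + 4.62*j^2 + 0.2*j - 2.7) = -2.57*j^3 - 5.57*j^2 - 9.08*j + 4.81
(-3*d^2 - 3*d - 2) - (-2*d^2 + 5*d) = -d^2 - 8*d - 2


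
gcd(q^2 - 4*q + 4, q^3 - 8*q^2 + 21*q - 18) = q - 2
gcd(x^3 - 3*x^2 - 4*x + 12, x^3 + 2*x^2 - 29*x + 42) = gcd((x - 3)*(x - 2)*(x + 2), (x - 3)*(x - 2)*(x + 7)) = x^2 - 5*x + 6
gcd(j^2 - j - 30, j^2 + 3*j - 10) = j + 5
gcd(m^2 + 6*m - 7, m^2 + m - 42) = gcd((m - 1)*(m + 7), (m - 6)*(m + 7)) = m + 7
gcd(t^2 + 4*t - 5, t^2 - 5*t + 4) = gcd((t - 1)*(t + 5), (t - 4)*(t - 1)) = t - 1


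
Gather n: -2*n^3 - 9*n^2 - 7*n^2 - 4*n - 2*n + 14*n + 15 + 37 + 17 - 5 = -2*n^3 - 16*n^2 + 8*n + 64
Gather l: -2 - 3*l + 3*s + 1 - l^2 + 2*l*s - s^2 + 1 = -l^2 + l*(2*s - 3) - s^2 + 3*s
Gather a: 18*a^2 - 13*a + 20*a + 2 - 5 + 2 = 18*a^2 + 7*a - 1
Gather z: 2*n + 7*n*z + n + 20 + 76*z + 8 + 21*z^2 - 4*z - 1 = 3*n + 21*z^2 + z*(7*n + 72) + 27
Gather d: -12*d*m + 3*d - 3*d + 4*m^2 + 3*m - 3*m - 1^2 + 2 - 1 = -12*d*m + 4*m^2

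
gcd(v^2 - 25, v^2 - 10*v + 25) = v - 5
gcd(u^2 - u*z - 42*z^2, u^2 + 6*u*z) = u + 6*z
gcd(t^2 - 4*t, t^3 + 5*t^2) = t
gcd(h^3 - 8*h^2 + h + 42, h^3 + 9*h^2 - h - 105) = h - 3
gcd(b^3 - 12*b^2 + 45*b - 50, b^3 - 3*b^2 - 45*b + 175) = b^2 - 10*b + 25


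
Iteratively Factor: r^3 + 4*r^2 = (r)*(r^2 + 4*r) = r*(r + 4)*(r)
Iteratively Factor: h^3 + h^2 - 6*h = (h)*(h^2 + h - 6) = h*(h + 3)*(h - 2)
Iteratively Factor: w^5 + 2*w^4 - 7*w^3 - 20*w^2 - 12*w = (w + 1)*(w^4 + w^3 - 8*w^2 - 12*w) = (w + 1)*(w + 2)*(w^3 - w^2 - 6*w) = (w + 1)*(w + 2)^2*(w^2 - 3*w) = w*(w + 1)*(w + 2)^2*(w - 3)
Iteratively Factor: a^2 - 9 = (a + 3)*(a - 3)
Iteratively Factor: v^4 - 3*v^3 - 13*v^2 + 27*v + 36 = (v + 3)*(v^3 - 6*v^2 + 5*v + 12) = (v + 1)*(v + 3)*(v^2 - 7*v + 12) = (v - 3)*(v + 1)*(v + 3)*(v - 4)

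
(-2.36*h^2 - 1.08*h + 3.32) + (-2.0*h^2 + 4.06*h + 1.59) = -4.36*h^2 + 2.98*h + 4.91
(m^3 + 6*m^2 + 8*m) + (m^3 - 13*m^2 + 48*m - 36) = 2*m^3 - 7*m^2 + 56*m - 36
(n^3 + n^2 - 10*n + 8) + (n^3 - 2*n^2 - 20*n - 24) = 2*n^3 - n^2 - 30*n - 16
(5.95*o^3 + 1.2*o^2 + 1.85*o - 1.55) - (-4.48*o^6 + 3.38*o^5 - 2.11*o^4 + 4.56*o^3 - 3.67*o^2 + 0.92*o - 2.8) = 4.48*o^6 - 3.38*o^5 + 2.11*o^4 + 1.39*o^3 + 4.87*o^2 + 0.93*o + 1.25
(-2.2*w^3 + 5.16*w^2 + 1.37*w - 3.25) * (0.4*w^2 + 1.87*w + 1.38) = -0.88*w^5 - 2.05*w^4 + 7.1612*w^3 + 8.3827*w^2 - 4.1869*w - 4.485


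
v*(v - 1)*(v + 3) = v^3 + 2*v^2 - 3*v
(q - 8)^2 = q^2 - 16*q + 64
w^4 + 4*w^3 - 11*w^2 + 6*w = w*(w - 1)^2*(w + 6)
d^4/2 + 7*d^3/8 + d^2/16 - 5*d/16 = d*(d/2 + 1/2)*(d - 1/2)*(d + 5/4)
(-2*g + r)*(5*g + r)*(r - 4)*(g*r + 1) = -10*g^3*r^2 + 40*g^3*r + 3*g^2*r^3 - 12*g^2*r^2 - 10*g^2*r + 40*g^2 + g*r^4 - 4*g*r^3 + 3*g*r^2 - 12*g*r + r^3 - 4*r^2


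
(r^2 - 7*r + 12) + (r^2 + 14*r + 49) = 2*r^2 + 7*r + 61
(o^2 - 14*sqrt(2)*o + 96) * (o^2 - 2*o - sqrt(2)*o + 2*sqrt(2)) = o^4 - 15*sqrt(2)*o^3 - 2*o^3 + 30*sqrt(2)*o^2 + 124*o^2 - 248*o - 96*sqrt(2)*o + 192*sqrt(2)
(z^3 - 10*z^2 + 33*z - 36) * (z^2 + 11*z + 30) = z^5 + z^4 - 47*z^3 + 27*z^2 + 594*z - 1080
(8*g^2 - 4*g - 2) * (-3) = -24*g^2 + 12*g + 6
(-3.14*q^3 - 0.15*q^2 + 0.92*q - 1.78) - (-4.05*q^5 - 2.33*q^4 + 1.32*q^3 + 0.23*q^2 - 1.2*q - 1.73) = 4.05*q^5 + 2.33*q^4 - 4.46*q^3 - 0.38*q^2 + 2.12*q - 0.05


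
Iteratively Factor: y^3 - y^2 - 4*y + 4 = (y + 2)*(y^2 - 3*y + 2) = (y - 1)*(y + 2)*(y - 2)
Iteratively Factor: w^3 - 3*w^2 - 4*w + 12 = (w + 2)*(w^2 - 5*w + 6) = (w - 2)*(w + 2)*(w - 3)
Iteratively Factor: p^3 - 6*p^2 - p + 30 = (p - 3)*(p^2 - 3*p - 10) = (p - 5)*(p - 3)*(p + 2)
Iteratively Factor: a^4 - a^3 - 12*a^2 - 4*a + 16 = (a + 2)*(a^3 - 3*a^2 - 6*a + 8) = (a + 2)^2*(a^2 - 5*a + 4) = (a - 4)*(a + 2)^2*(a - 1)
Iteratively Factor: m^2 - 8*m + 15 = (m - 3)*(m - 5)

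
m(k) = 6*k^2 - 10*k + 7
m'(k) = 12*k - 10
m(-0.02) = 7.20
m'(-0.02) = -10.24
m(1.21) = 3.68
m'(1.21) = 4.52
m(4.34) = 76.61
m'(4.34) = 42.08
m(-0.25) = 9.88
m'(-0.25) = -13.00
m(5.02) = 108.00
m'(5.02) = 50.24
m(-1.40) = 32.76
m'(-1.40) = -26.80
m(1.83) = 8.79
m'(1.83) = 11.96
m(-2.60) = 73.56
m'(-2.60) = -41.20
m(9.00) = 403.00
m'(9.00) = 98.00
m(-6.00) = 283.00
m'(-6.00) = -82.00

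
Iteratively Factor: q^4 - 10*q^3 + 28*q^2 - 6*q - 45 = (q - 5)*(q^3 - 5*q^2 + 3*q + 9) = (q - 5)*(q - 3)*(q^2 - 2*q - 3) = (q - 5)*(q - 3)*(q + 1)*(q - 3)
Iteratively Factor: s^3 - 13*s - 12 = (s + 3)*(s^2 - 3*s - 4) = (s + 1)*(s + 3)*(s - 4)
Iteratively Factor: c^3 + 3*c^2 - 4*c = (c - 1)*(c^2 + 4*c) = c*(c - 1)*(c + 4)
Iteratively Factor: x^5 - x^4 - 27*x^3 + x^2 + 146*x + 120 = (x - 5)*(x^4 + 4*x^3 - 7*x^2 - 34*x - 24) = (x - 5)*(x + 1)*(x^3 + 3*x^2 - 10*x - 24) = (x - 5)*(x + 1)*(x + 2)*(x^2 + x - 12) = (x - 5)*(x - 3)*(x + 1)*(x + 2)*(x + 4)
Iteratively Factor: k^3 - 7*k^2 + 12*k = (k)*(k^2 - 7*k + 12) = k*(k - 3)*(k - 4)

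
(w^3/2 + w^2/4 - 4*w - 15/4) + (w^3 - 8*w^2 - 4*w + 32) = 3*w^3/2 - 31*w^2/4 - 8*w + 113/4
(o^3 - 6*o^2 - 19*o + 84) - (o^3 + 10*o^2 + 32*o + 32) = -16*o^2 - 51*o + 52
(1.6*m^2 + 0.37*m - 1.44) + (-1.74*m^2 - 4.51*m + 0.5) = -0.14*m^2 - 4.14*m - 0.94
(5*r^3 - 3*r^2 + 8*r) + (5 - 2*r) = 5*r^3 - 3*r^2 + 6*r + 5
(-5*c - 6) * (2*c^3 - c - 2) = -10*c^4 - 12*c^3 + 5*c^2 + 16*c + 12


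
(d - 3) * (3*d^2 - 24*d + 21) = 3*d^3 - 33*d^2 + 93*d - 63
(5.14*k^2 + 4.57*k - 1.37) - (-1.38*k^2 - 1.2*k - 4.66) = 6.52*k^2 + 5.77*k + 3.29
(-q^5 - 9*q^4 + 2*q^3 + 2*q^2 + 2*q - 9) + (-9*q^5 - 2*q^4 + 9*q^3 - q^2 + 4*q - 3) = -10*q^5 - 11*q^4 + 11*q^3 + q^2 + 6*q - 12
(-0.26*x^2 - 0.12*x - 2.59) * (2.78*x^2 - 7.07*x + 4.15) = -0.7228*x^4 + 1.5046*x^3 - 7.4308*x^2 + 17.8133*x - 10.7485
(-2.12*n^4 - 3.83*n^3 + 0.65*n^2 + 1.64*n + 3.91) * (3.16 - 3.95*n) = 8.374*n^5 + 8.4293*n^4 - 14.6703*n^3 - 4.424*n^2 - 10.2621*n + 12.3556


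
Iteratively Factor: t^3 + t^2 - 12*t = (t + 4)*(t^2 - 3*t) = t*(t + 4)*(t - 3)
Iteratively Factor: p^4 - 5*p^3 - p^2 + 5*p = (p)*(p^3 - 5*p^2 - p + 5) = p*(p + 1)*(p^2 - 6*p + 5) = p*(p - 5)*(p + 1)*(p - 1)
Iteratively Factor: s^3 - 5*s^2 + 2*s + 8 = (s - 2)*(s^2 - 3*s - 4) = (s - 2)*(s + 1)*(s - 4)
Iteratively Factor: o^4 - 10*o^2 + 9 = (o - 3)*(o^3 + 3*o^2 - o - 3) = (o - 3)*(o + 1)*(o^2 + 2*o - 3) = (o - 3)*(o - 1)*(o + 1)*(o + 3)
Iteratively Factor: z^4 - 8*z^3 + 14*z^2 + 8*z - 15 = (z + 1)*(z^3 - 9*z^2 + 23*z - 15) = (z - 5)*(z + 1)*(z^2 - 4*z + 3) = (z - 5)*(z - 3)*(z + 1)*(z - 1)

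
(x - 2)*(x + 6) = x^2 + 4*x - 12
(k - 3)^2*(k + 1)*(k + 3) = k^4 - 2*k^3 - 12*k^2 + 18*k + 27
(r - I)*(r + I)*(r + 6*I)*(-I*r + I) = -I*r^4 + 6*r^3 + I*r^3 - 6*r^2 - I*r^2 + 6*r + I*r - 6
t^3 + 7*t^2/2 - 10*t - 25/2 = (t - 5/2)*(t + 1)*(t + 5)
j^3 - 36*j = j*(j - 6)*(j + 6)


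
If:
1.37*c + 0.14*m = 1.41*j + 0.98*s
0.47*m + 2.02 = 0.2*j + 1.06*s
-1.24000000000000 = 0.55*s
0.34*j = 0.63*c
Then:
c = 0.79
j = 1.47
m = -8.76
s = -2.25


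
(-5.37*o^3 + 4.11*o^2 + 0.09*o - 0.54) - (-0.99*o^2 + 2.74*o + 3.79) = -5.37*o^3 + 5.1*o^2 - 2.65*o - 4.33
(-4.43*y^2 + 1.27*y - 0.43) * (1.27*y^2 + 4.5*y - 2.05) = -5.6261*y^4 - 18.3221*y^3 + 14.2504*y^2 - 4.5385*y + 0.8815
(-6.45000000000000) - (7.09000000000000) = -13.5400000000000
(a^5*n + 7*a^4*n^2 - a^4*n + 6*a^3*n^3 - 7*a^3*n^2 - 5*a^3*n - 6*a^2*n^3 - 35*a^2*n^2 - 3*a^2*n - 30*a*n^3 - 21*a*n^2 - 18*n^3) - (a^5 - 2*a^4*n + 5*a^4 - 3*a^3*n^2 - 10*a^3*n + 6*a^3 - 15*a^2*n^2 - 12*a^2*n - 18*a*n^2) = a^5*n - a^5 + 7*a^4*n^2 + a^4*n - 5*a^4 + 6*a^3*n^3 - 4*a^3*n^2 + 5*a^3*n - 6*a^3 - 6*a^2*n^3 - 20*a^2*n^2 + 9*a^2*n - 30*a*n^3 - 3*a*n^2 - 18*n^3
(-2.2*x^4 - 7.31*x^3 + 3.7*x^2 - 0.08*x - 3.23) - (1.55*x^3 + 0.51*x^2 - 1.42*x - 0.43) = -2.2*x^4 - 8.86*x^3 + 3.19*x^2 + 1.34*x - 2.8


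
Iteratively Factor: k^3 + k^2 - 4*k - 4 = (k + 1)*(k^2 - 4) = (k - 2)*(k + 1)*(k + 2)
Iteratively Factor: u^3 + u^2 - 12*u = (u - 3)*(u^2 + 4*u) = (u - 3)*(u + 4)*(u)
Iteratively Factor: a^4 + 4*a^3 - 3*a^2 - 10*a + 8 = (a + 4)*(a^3 - 3*a + 2) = (a - 1)*(a + 4)*(a^2 + a - 2) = (a - 1)^2*(a + 4)*(a + 2)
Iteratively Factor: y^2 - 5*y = (y)*(y - 5)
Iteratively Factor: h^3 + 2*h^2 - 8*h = (h - 2)*(h^2 + 4*h) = (h - 2)*(h + 4)*(h)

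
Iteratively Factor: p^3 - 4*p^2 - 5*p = (p + 1)*(p^2 - 5*p) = p*(p + 1)*(p - 5)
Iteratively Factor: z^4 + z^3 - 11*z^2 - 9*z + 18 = (z + 3)*(z^3 - 2*z^2 - 5*z + 6) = (z + 2)*(z + 3)*(z^2 - 4*z + 3) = (z - 3)*(z + 2)*(z + 3)*(z - 1)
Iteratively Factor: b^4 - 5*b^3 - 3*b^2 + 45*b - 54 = (b - 3)*(b^3 - 2*b^2 - 9*b + 18) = (b - 3)^2*(b^2 + b - 6) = (b - 3)^2*(b - 2)*(b + 3)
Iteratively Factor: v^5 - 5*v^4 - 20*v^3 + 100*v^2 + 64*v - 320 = (v - 2)*(v^4 - 3*v^3 - 26*v^2 + 48*v + 160) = (v - 2)*(v + 4)*(v^3 - 7*v^2 + 2*v + 40) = (v - 2)*(v + 2)*(v + 4)*(v^2 - 9*v + 20) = (v - 5)*(v - 2)*(v + 2)*(v + 4)*(v - 4)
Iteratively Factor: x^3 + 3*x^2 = (x)*(x^2 + 3*x) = x*(x + 3)*(x)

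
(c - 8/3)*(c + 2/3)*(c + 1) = c^3 - c^2 - 34*c/9 - 16/9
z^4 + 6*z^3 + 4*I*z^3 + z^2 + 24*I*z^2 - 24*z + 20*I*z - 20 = (z + 1)*(z + 5)*(z + 2*I)^2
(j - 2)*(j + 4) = j^2 + 2*j - 8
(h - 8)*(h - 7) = h^2 - 15*h + 56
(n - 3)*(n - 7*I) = n^2 - 3*n - 7*I*n + 21*I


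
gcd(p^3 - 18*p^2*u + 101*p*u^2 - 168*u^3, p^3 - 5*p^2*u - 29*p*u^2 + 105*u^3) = p^2 - 10*p*u + 21*u^2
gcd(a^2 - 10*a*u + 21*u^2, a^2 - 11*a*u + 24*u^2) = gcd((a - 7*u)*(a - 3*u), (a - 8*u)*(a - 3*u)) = -a + 3*u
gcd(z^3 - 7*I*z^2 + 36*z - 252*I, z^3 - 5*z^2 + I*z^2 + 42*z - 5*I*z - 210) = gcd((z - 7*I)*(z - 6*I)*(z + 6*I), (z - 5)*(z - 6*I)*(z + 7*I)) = z - 6*I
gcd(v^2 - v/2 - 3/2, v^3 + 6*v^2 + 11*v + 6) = v + 1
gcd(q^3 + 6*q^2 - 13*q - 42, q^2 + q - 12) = q - 3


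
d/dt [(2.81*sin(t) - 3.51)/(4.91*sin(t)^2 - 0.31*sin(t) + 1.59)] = (-13.7971*sin(t)^2 + 34.4682*sin(t) + 3.3798)*cos(t)/(24.1081*sin(t)^4 - 3.0442*sin(t)^3 + 15.7099*sin(t)^2 - 0.9858*sin(t) + 2.5281)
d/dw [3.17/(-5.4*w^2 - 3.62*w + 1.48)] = (34.236*w + 11.4754)/(5.4*w^2 + 3.62*w - 1.48)^2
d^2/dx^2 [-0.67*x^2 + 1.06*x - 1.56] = -1.34000000000000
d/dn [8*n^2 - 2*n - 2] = 16*n - 2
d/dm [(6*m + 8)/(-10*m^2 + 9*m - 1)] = 2*(30*m^2 + 80*m - 39)/(100*m^4 - 180*m^3 + 101*m^2 - 18*m + 1)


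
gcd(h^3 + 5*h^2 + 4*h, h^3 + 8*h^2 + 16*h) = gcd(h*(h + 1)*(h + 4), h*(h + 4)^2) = h^2 + 4*h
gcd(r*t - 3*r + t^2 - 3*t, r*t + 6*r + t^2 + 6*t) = r + t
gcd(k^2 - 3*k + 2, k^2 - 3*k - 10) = 1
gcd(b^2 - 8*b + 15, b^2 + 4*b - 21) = b - 3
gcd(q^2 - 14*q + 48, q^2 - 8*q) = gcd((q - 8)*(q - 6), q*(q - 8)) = q - 8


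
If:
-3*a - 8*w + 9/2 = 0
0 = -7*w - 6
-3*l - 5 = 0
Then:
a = 53/14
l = -5/3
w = -6/7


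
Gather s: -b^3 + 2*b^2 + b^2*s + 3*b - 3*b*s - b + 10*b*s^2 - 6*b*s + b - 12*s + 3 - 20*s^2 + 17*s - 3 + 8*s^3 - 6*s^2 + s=-b^3 + 2*b^2 + 3*b + 8*s^3 + s^2*(10*b - 26) + s*(b^2 - 9*b + 6)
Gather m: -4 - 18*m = -18*m - 4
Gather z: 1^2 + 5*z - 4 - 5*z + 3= 0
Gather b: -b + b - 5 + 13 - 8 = 0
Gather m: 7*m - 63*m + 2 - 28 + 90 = 64 - 56*m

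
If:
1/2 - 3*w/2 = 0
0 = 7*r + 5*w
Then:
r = -5/21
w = 1/3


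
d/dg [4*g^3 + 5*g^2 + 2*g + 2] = 12*g^2 + 10*g + 2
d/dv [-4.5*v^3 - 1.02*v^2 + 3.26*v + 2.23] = -13.5*v^2 - 2.04*v + 3.26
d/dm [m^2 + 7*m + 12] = 2*m + 7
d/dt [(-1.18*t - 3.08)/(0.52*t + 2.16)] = (-0.492544*t - 2.045952)/(0.52*t + 2.16)^3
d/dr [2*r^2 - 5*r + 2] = 4*r - 5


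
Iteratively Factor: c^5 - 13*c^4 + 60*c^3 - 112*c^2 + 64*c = (c - 4)*(c^4 - 9*c^3 + 24*c^2 - 16*c) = (c - 4)^2*(c^3 - 5*c^2 + 4*c) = c*(c - 4)^2*(c^2 - 5*c + 4) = c*(c - 4)^2*(c - 1)*(c - 4)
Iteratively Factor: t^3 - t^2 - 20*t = (t + 4)*(t^2 - 5*t) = (t - 5)*(t + 4)*(t)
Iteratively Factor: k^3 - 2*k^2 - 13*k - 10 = (k + 2)*(k^2 - 4*k - 5) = (k + 1)*(k + 2)*(k - 5)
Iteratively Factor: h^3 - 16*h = (h)*(h^2 - 16) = h*(h - 4)*(h + 4)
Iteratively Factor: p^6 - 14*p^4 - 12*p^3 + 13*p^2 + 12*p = (p)*(p^5 - 14*p^3 - 12*p^2 + 13*p + 12) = p*(p - 1)*(p^4 + p^3 - 13*p^2 - 25*p - 12) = p*(p - 1)*(p + 3)*(p^3 - 2*p^2 - 7*p - 4) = p*(p - 1)*(p + 1)*(p + 3)*(p^2 - 3*p - 4) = p*(p - 4)*(p - 1)*(p + 1)*(p + 3)*(p + 1)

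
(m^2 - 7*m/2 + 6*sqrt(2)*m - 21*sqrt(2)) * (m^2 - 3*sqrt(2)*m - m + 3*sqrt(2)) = m^4 - 9*m^3/2 + 3*sqrt(2)*m^3 - 65*m^2/2 - 27*sqrt(2)*m^2/2 + 21*sqrt(2)*m/2 + 162*m - 126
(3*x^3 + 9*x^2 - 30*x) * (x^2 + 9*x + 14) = 3*x^5 + 36*x^4 + 93*x^3 - 144*x^2 - 420*x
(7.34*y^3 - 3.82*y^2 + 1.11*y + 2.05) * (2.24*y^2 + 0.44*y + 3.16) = 16.4416*y^5 - 5.3272*y^4 + 24.0*y^3 - 6.9908*y^2 + 4.4096*y + 6.478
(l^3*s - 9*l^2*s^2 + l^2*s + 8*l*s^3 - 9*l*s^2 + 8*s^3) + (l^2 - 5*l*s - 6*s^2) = l^3*s - 9*l^2*s^2 + l^2*s + l^2 + 8*l*s^3 - 9*l*s^2 - 5*l*s + 8*s^3 - 6*s^2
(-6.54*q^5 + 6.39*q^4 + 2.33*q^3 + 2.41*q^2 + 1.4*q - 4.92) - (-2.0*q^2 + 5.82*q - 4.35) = -6.54*q^5 + 6.39*q^4 + 2.33*q^3 + 4.41*q^2 - 4.42*q - 0.57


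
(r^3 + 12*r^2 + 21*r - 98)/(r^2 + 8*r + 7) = (r^2 + 5*r - 14)/(r + 1)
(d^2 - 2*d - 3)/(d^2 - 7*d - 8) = (d - 3)/(d - 8)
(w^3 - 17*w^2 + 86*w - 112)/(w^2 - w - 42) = (w^2 - 10*w + 16)/(w + 6)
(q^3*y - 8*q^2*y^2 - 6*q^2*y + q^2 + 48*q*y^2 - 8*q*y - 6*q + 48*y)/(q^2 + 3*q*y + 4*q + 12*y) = (q^3*y - 8*q^2*y^2 - 6*q^2*y + q^2 + 48*q*y^2 - 8*q*y - 6*q + 48*y)/(q^2 + 3*q*y + 4*q + 12*y)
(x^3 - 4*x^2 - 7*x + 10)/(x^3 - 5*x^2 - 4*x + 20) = (x - 1)/(x - 2)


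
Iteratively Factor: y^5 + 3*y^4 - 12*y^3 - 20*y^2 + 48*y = (y + 3)*(y^4 - 12*y^2 + 16*y) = y*(y + 3)*(y^3 - 12*y + 16) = y*(y - 2)*(y + 3)*(y^2 + 2*y - 8) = y*(y - 2)^2*(y + 3)*(y + 4)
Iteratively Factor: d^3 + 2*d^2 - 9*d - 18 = (d + 3)*(d^2 - d - 6) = (d - 3)*(d + 3)*(d + 2)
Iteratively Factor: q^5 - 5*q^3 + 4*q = (q + 2)*(q^4 - 2*q^3 - q^2 + 2*q) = (q + 1)*(q + 2)*(q^3 - 3*q^2 + 2*q) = (q - 2)*(q + 1)*(q + 2)*(q^2 - q) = (q - 2)*(q - 1)*(q + 1)*(q + 2)*(q)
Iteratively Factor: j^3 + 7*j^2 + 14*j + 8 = (j + 1)*(j^2 + 6*j + 8) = (j + 1)*(j + 2)*(j + 4)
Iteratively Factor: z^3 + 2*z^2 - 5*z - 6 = (z + 3)*(z^2 - z - 2) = (z + 1)*(z + 3)*(z - 2)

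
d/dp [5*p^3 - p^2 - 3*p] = 15*p^2 - 2*p - 3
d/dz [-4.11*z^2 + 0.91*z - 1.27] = 0.91 - 8.22*z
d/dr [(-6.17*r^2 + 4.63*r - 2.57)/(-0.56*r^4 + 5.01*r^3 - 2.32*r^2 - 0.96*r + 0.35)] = (-6.9104*r^5 + 38.6901*r^4 - 52.1494*r^3 + 55.2919*r^2 - 16.2438*r - 0.8467)/(0.3136*r^8 - 5.6112*r^7 + 27.6985*r^6 - 22.1712*r^5 - 4.6288*r^4 + 7.9614*r^3 - 0.7024*r^2 - 0.672*r + 0.1225)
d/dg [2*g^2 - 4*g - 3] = 4*g - 4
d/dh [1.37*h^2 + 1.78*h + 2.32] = 2.74*h + 1.78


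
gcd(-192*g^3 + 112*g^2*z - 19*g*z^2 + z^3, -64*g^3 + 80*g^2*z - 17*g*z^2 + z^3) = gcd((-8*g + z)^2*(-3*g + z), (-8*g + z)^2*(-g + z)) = 64*g^2 - 16*g*z + z^2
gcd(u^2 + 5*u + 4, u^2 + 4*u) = u + 4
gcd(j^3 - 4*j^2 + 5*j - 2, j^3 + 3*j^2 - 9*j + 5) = j^2 - 2*j + 1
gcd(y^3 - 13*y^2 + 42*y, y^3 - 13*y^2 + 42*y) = y^3 - 13*y^2 + 42*y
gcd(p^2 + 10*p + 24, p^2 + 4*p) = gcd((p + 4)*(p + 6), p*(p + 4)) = p + 4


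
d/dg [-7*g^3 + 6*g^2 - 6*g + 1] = -21*g^2 + 12*g - 6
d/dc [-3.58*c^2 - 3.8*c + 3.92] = -7.16*c - 3.8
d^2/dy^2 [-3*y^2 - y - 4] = -6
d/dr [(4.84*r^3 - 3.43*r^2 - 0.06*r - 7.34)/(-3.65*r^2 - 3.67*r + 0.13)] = (-17.666*r^4 - 35.5256*r^3 + 14.2567*r^2 - 54.4738*r - 26.9456)/(13.3225*r^4 + 26.791*r^3 + 12.5199*r^2 - 0.9542*r + 0.0169)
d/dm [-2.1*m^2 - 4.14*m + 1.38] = -4.2*m - 4.14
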